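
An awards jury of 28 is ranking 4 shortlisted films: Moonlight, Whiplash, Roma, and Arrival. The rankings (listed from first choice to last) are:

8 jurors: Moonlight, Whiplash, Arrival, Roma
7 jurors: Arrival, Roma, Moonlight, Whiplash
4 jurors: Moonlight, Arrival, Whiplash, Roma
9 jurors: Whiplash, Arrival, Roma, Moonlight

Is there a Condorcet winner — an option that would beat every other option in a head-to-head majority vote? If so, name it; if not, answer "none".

Checking pairwise contests:
Roma beats Moonlight 16–12.
Moonlight beats Whiplash 19–9.
Whiplash beats Roma 21–7.
Whiplash beats Arrival 17–11.
Every option loses at least one head-to-head, so there is no Condorcet winner.

none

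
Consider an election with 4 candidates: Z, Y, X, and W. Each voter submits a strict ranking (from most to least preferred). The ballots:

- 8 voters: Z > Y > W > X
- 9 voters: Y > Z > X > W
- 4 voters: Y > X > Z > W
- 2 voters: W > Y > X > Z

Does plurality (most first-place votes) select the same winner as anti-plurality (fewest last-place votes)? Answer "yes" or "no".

yes

Plurality — first-place votes: Z 8, Y 13, X 0, W 2. Winner: Y.
Anti-plurality — last-place votes: Z 2, Y 0, X 8, W 13. Winner: Y.
The two methods agree.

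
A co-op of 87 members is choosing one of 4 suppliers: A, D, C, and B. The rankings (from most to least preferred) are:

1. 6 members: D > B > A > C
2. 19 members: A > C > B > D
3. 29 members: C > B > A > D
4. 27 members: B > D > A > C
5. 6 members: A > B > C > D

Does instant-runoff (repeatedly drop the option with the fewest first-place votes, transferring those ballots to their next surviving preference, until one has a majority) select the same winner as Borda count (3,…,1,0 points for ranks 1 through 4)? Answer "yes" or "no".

Instant-runoff — R1 A 25, D 6, C 29, B 27 (D out); R2 A 25, C 29, B 33 (A out); R3 C 48, B 39 (C winner). Winner: C.
Borda — scores: A 137, D 72, C 131, B 182. Winner: B.
The two methods disagree.

no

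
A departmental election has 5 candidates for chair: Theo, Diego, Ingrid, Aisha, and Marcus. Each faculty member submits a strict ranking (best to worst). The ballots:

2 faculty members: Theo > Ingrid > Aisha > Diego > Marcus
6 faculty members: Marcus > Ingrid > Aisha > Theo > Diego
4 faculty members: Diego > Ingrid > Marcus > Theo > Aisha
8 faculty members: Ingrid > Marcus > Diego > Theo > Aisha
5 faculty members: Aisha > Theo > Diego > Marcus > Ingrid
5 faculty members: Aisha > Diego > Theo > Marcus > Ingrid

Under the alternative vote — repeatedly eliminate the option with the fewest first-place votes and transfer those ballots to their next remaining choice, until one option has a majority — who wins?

Ingrid

Round 1: Theo 2, Diego 4, Ingrid 8, Aisha 10, Marcus 6. Eliminate Theo.
Round 2: Diego 4, Ingrid 10, Aisha 10, Marcus 6. Eliminate Diego.
Round 3: Ingrid 14, Aisha 10, Marcus 6. Eliminate Marcus.
Round 4: Ingrid 20, Aisha 10. Ingrid has a majority.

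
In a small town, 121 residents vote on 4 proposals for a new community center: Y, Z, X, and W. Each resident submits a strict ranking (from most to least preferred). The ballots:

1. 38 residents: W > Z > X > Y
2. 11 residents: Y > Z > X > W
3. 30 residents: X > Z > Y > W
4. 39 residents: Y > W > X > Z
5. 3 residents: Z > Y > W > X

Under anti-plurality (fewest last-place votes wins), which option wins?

Last-place votes: Y 38, Z 39, X 3, W 41.
X is ranked last by the fewest voters, so X wins.

X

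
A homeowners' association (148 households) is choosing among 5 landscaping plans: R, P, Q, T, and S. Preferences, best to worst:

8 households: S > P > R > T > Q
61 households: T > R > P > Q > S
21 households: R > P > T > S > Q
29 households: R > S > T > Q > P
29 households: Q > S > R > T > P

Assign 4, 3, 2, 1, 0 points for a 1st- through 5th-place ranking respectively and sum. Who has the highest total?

R: 8·2 + 61·3 + 21·4 + 29·4 + 29·2 = 457
P: 8·3 + 61·2 + 21·3 + 29·0 + 29·0 = 209
Q: 8·0 + 61·1 + 21·0 + 29·1 + 29·4 = 206
T: 8·1 + 61·4 + 21·2 + 29·2 + 29·1 = 381
S: 8·4 + 61·0 + 21·1 + 29·3 + 29·3 = 227
R has the highest Borda score (457).

R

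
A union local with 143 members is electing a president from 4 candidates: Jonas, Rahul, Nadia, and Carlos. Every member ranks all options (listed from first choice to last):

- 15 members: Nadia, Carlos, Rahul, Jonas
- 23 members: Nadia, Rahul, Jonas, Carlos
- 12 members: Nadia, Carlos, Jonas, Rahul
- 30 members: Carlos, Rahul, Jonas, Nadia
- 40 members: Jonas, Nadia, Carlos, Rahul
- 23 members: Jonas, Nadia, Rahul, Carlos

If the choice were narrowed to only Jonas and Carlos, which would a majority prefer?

Jonas

Voters preferring Jonas to Carlos: 86; preferring Carlos to Jonas: 57.
Jonas wins the head-to-head.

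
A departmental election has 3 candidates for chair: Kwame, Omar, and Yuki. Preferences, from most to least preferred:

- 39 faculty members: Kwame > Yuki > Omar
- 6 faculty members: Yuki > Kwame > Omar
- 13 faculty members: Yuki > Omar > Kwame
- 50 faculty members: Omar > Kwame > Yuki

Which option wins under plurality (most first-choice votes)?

Omar

First-place votes: Kwame 39, Omar 50, Yuki 19.
Omar has the most first-place votes.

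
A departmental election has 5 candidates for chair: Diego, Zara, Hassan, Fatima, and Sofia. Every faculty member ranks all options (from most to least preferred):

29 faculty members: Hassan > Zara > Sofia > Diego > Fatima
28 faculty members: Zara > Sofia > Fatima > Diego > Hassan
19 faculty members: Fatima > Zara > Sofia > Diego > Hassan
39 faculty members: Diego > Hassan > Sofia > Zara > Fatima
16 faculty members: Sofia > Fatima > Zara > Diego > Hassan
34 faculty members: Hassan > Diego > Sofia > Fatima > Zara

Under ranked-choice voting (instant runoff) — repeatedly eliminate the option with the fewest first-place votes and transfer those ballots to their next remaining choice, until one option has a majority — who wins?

Hassan

Round 1: Diego 39, Zara 28, Hassan 63, Fatima 19, Sofia 16. Eliminate Sofia.
Round 2: Diego 39, Zara 28, Hassan 63, Fatima 35. Eliminate Zara.
Round 3: Diego 39, Hassan 63, Fatima 63. Eliminate Diego.
Round 4: Hassan 102, Fatima 63. Hassan has a majority.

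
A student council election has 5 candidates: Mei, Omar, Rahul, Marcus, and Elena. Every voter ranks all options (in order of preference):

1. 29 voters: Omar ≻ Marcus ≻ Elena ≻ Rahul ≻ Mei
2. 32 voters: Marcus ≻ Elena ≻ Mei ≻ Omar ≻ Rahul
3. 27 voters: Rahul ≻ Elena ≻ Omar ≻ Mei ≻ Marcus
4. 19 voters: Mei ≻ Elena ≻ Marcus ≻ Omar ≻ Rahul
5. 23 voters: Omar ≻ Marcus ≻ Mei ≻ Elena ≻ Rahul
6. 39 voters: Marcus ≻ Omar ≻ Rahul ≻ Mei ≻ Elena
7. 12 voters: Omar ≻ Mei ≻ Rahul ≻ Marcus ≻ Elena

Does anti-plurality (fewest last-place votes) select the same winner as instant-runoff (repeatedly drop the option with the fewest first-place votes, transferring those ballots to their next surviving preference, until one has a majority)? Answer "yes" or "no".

Anti-plurality — last-place votes: Mei 29, Omar 0, Rahul 74, Marcus 27, Elena 51. Winner: Omar.
Instant-runoff — R1 Mei 19, Omar 64, Rahul 27, Marcus 71, Elena 0 (Elena out); R2 Mei 19, Omar 64, Rahul 27, Marcus 71 (Mei out); R3 Omar 64, Rahul 27, Marcus 90 (Rahul out); R4 Omar 91, Marcus 90 (Omar winner). Winner: Omar.
The two methods agree.

yes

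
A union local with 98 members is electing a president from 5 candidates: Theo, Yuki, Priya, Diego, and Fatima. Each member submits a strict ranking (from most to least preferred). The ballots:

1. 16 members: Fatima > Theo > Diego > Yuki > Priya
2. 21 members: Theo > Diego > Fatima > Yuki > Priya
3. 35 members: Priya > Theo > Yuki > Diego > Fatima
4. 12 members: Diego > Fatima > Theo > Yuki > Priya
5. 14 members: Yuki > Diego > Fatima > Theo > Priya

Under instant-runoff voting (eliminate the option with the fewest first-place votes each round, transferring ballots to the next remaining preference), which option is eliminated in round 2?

Yuki

Round 1: Theo 21, Yuki 14, Priya 35, Diego 12, Fatima 16. Eliminate Diego.
Round 2: Theo 21, Yuki 14, Priya 35, Fatima 28. Eliminate Yuki.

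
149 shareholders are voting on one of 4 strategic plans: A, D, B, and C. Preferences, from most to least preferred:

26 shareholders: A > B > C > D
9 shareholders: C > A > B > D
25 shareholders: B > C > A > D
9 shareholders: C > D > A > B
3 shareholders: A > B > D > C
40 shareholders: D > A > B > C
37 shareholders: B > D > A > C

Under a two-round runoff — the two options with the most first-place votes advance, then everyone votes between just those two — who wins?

Round 1 first-place votes: A 29, D 40, B 62, C 18.
B and D advance.
Runoff: B is preferred to D by 100 voters; D by 49.
B wins the runoff.

B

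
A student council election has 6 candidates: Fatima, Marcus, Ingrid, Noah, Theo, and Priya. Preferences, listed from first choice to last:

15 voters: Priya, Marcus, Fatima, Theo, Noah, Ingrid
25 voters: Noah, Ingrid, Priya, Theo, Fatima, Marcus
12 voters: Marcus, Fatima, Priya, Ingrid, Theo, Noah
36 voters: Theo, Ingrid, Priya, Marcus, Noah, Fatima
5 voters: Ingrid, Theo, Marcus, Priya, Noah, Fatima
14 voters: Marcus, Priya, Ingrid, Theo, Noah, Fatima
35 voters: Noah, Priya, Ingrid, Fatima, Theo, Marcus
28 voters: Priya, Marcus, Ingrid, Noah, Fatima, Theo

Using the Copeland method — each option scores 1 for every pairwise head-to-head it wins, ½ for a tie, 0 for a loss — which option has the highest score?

Priya

Fatima: beats Theo; loses to Marcus, Ingrid, Noah, and Priya → score 1.
Marcus: beats Fatima and Noah; loses to Ingrid, Theo, and Priya → score 2.
Ingrid: beats Fatima, Marcus, Noah, and Theo; loses to Priya → score 4.
Noah: beats Fatima and Theo; loses to Marcus, Ingrid, and Priya → score 2.
Theo: beats Marcus; loses to Fatima, Ingrid, Noah, and Priya → score 1.
Priya: beats Fatima, Marcus, Ingrid, Noah, and Theo → score 5.
Priya has the best pairwise record.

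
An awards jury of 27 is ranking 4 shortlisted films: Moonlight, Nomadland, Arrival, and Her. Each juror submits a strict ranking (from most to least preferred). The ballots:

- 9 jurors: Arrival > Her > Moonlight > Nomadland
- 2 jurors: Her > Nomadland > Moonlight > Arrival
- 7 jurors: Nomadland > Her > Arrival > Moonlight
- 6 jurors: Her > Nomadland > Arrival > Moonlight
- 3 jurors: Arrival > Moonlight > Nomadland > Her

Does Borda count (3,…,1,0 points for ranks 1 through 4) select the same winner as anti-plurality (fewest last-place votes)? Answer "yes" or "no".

Borda — scores: Moonlight 17, Nomadland 40, Arrival 49, Her 56. Winner: Her.
Anti-plurality — last-place votes: Moonlight 13, Nomadland 9, Arrival 2, Her 3. Winner: Arrival.
The two methods disagree.

no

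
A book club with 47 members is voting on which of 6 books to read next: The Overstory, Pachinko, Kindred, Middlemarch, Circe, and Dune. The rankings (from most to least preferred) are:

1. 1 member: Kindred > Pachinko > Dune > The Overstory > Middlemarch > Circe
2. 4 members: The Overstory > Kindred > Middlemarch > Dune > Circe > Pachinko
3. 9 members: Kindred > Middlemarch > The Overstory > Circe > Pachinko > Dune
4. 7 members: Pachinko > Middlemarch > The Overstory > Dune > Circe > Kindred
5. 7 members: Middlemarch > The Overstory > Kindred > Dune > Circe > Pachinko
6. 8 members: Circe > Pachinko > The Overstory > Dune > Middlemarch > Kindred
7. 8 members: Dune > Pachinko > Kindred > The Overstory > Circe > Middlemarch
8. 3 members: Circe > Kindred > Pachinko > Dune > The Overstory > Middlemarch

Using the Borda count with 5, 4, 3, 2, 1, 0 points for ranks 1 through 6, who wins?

The Overstory: 1·2 + 4·5 + 9·3 + 7·3 + 7·4 + 8·3 + 8·2 + 3·1 = 141
Pachinko: 1·4 + 4·0 + 9·1 + 7·5 + 7·0 + 8·4 + 8·4 + 3·3 = 121
Kindred: 1·5 + 4·4 + 9·5 + 7·0 + 7·3 + 8·0 + 8·3 + 3·4 = 123
Middlemarch: 1·1 + 4·3 + 9·4 + 7·4 + 7·5 + 8·1 + 8·0 + 3·0 = 120
Circe: 1·0 + 4·1 + 9·2 + 7·1 + 7·1 + 8·5 + 8·1 + 3·5 = 99
Dune: 1·3 + 4·2 + 9·0 + 7·2 + 7·2 + 8·2 + 8·5 + 3·2 = 101
The Overstory has the highest Borda score (141).

The Overstory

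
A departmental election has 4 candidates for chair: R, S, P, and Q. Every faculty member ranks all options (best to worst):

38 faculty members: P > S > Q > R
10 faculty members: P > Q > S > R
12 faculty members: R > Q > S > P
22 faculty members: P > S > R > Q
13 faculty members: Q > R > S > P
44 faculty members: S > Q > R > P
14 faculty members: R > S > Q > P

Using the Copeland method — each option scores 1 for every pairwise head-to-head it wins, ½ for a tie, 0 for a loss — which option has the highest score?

S

R: beats P; loses to S and Q → score 1.
S: beats R, P, and Q → score 3.
P: loses to R, S, and Q → score 0.
Q: beats R and P; loses to S → score 2.
S has the best pairwise record.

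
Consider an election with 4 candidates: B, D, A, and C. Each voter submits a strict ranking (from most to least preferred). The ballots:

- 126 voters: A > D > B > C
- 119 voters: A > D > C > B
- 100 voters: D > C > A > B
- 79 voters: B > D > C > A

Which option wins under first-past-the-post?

A

First-place votes: B 79, D 100, A 245, C 0.
A has the most first-place votes.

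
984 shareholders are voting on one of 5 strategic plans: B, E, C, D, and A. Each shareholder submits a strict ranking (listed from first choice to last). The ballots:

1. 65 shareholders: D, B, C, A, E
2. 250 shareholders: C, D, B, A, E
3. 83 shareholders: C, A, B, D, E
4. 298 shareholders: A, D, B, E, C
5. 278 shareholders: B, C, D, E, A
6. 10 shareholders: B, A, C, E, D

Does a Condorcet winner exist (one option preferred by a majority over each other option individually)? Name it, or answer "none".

Checking pairwise contests:
D beats B 613–371.
B beats E 984–0.
B beats C 651–333.
C beats D 621–363.
B beats A 603–381.
Every option loses at least one head-to-head, so there is no Condorcet winner.

none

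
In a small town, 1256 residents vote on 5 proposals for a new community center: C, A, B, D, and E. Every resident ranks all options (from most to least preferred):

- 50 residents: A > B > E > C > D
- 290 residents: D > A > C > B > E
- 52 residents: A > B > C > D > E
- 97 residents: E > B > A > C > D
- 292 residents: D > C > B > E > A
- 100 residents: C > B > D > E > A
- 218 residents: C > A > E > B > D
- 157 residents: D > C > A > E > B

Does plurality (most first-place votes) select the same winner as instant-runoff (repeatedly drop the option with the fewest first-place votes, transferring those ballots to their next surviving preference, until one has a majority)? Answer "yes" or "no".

yes

Plurality — first-place votes: C 318, A 102, B 0, D 739, E 97. Winner: D.
Instant-runoff — R1 C 318, A 102, B 0, D 739, E 97 (D winner). Winner: D.
The two methods agree.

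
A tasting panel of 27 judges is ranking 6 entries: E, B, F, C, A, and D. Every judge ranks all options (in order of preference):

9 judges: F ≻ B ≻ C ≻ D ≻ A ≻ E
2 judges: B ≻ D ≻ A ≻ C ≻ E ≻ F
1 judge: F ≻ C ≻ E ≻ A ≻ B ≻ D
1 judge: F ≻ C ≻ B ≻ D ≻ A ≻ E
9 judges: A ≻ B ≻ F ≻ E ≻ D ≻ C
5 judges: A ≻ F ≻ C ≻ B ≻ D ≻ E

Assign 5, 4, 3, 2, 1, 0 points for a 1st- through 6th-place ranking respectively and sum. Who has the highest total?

E: 9·0 + 2·1 + 1·3 + 1·0 + 9·2 + 5·0 = 23
B: 9·4 + 2·5 + 1·1 + 1·3 + 9·4 + 5·2 = 96
F: 9·5 + 2·0 + 1·5 + 1·5 + 9·3 + 5·4 = 102
C: 9·3 + 2·2 + 1·4 + 1·4 + 9·0 + 5·3 = 54
A: 9·1 + 2·3 + 1·2 + 1·1 + 9·5 + 5·5 = 88
D: 9·2 + 2·4 + 1·0 + 1·2 + 9·1 + 5·1 = 42
F has the highest Borda score (102).

F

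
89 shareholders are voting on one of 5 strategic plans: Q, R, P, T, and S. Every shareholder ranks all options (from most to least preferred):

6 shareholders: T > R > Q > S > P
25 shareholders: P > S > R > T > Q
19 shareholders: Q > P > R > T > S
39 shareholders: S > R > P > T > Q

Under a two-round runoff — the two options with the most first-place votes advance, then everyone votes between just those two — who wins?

Round 1 first-place votes: Q 19, R 0, P 25, T 6, S 39.
S and P advance.
Runoff: S is preferred to P by 45 voters; P by 44.
S wins the runoff.

S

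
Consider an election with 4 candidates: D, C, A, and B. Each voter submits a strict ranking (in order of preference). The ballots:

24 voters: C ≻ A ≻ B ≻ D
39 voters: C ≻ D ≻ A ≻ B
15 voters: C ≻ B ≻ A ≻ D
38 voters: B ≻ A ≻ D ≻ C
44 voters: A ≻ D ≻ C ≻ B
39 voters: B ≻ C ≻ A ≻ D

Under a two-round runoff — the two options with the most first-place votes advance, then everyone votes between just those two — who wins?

C

Round 1 first-place votes: D 0, C 78, A 44, B 77.
C and B advance.
Runoff: C is preferred to B by 122 voters; B by 77.
C wins the runoff.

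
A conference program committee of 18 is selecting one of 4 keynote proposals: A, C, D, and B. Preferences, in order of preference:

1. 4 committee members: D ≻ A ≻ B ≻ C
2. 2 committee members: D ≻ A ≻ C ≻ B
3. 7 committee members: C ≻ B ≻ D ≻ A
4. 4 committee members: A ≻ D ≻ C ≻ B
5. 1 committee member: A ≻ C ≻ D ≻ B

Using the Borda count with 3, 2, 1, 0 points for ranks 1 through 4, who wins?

D

A: 4·2 + 2·2 + 7·0 + 4·3 + 1·3 = 27
C: 4·0 + 2·1 + 7·3 + 4·1 + 1·2 = 29
D: 4·3 + 2·3 + 7·1 + 4·2 + 1·1 = 34
B: 4·1 + 2·0 + 7·2 + 4·0 + 1·0 = 18
D has the highest Borda score (34).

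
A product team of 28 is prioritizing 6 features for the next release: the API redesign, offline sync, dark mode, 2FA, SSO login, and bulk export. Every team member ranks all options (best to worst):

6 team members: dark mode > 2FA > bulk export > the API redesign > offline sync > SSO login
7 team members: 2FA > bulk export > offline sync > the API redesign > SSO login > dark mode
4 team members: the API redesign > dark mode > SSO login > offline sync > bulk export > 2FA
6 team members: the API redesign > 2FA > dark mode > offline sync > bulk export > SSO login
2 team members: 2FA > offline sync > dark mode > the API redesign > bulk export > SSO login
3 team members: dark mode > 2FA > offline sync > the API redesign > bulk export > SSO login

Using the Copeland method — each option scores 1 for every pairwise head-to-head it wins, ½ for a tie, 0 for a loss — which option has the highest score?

2FA

the API redesign: beats offline sync, dark mode, SSO login, and bulk export; loses to 2FA → score 4.
offline sync: beats SSO login and bulk export; loses to the API redesign, dark mode, and 2FA → score 2.
dark mode: beats offline sync, SSO login, and bulk export; loses to the API redesign and 2FA → score 3.
2FA: beats the API redesign, offline sync, dark mode, SSO login, and bulk export → score 5.
SSO login: loses to the API redesign, offline sync, dark mode, 2FA, and bulk export → score 0.
bulk export: beats SSO login; loses to the API redesign, offline sync, dark mode, and 2FA → score 1.
2FA has the best pairwise record.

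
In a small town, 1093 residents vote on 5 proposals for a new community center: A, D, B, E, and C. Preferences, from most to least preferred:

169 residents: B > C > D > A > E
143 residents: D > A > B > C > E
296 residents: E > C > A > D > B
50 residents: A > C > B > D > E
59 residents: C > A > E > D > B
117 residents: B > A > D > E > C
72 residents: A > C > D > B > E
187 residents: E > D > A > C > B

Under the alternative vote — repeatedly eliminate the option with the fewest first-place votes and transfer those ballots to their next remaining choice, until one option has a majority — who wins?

A

Round 1: A 122, D 143, B 286, E 483, C 59. Eliminate C.
Round 2: A 181, D 143, B 286, E 483. Eliminate D.
Round 3: A 324, B 286, E 483. Eliminate B.
Round 4: A 610, E 483. A has a majority.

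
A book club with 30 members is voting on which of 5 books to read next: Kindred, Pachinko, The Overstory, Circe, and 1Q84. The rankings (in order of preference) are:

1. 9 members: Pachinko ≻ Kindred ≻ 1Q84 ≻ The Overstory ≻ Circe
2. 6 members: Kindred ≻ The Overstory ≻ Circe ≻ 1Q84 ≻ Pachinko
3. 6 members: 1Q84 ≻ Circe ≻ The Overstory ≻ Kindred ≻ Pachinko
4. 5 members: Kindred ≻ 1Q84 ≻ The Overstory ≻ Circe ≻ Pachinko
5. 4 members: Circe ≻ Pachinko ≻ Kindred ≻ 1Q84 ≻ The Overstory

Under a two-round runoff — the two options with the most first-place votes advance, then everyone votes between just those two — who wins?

Round 1 first-place votes: Kindred 11, Pachinko 9, The Overstory 0, Circe 4, 1Q84 6.
Kindred and Pachinko advance.
Runoff: Kindred is preferred to Pachinko by 17 voters; Pachinko by 13.
Kindred wins the runoff.

Kindred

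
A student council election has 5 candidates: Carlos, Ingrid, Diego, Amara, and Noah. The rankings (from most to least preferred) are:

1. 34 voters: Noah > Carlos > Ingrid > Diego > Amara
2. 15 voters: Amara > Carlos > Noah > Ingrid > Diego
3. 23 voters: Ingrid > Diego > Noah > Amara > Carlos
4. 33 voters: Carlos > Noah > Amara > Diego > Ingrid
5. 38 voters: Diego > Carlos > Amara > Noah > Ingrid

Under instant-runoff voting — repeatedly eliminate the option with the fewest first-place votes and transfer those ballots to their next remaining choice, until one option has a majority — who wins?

Carlos

Round 1: Carlos 33, Ingrid 23, Diego 38, Amara 15, Noah 34. Eliminate Amara.
Round 2: Carlos 48, Ingrid 23, Diego 38, Noah 34. Eliminate Ingrid.
Round 3: Carlos 48, Diego 61, Noah 34. Eliminate Noah.
Round 4: Carlos 82, Diego 61. Carlos has a majority.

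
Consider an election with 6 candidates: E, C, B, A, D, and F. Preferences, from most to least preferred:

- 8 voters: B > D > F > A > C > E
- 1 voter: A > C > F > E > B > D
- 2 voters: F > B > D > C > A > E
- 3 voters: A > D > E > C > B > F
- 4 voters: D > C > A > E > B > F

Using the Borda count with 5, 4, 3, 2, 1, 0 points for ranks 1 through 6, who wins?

D

E: 8·0 + 1·2 + 2·0 + 3·3 + 4·2 = 19
C: 8·1 + 1·4 + 2·2 + 3·2 + 4·4 = 38
B: 8·5 + 1·1 + 2·4 + 3·1 + 4·1 = 56
A: 8·2 + 1·5 + 2·1 + 3·5 + 4·3 = 50
D: 8·4 + 1·0 + 2·3 + 3·4 + 4·5 = 70
F: 8·3 + 1·3 + 2·5 + 3·0 + 4·0 = 37
D has the highest Borda score (70).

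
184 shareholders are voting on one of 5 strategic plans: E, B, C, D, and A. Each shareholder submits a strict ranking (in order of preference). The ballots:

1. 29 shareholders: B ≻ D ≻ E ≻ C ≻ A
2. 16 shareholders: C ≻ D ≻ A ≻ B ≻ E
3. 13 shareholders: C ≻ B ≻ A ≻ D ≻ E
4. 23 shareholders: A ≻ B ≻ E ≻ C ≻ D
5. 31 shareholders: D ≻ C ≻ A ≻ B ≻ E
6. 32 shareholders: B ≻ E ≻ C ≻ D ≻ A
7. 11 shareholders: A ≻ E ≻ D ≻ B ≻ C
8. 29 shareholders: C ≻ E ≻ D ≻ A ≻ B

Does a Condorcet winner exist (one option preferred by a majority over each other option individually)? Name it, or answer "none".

none

Checking pairwise contests:
B beats E 144–40.
A beats B 110–74.
E beats C 95–89.
E beats D 95–89.
C beats A 150–34.
Every option loses at least one head-to-head, so there is no Condorcet winner.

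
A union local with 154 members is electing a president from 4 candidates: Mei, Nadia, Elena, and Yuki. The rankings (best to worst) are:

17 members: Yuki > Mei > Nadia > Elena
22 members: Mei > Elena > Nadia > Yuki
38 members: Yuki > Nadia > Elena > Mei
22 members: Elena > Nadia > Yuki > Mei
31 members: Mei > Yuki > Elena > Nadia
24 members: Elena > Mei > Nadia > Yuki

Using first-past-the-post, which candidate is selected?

First-place votes: Mei 53, Nadia 0, Elena 46, Yuki 55.
Yuki has the most first-place votes.

Yuki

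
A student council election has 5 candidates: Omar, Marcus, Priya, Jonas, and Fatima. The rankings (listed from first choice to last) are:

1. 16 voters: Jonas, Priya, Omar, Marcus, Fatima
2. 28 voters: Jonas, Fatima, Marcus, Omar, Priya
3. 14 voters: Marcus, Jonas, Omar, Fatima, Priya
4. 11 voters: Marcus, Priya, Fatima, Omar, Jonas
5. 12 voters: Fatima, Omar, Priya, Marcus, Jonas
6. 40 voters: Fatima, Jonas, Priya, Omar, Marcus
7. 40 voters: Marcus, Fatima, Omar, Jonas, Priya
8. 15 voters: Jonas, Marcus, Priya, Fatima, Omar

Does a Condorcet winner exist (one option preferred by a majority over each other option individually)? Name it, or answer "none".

Checking pairwise contests:
Marcus beats Omar 108–68.
Jonas beats Marcus 99–77.
Omar beats Priya 94–82.
Fatima beats Jonas 103–73.
Marcus beats Fatima 96–80.
Every option loses at least one head-to-head, so there is no Condorcet winner.

none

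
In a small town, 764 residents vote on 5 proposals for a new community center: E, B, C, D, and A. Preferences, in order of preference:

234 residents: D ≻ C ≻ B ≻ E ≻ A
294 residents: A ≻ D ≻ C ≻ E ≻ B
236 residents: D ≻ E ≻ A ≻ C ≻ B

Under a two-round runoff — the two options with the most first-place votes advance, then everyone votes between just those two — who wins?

Round 1 first-place votes: E 0, B 0, C 0, D 470, A 294.
D and A advance.
Runoff: D is preferred to A by 470 voters; A by 294.
D wins the runoff.

D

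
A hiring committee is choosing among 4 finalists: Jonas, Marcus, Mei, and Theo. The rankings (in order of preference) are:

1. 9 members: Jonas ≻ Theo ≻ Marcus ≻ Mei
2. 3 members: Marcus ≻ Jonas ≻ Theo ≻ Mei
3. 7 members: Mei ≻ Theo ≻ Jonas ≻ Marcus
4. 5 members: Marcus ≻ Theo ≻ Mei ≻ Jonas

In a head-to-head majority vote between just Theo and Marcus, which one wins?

Voters preferring Theo to Marcus: 16; preferring Marcus to Theo: 8.
Theo wins the head-to-head.

Theo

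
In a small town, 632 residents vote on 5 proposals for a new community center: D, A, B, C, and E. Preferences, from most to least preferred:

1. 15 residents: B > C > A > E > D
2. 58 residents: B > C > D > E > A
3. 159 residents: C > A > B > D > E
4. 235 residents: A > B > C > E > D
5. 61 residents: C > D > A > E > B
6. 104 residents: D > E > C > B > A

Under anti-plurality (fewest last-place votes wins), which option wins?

Last-place votes: D 250, A 162, B 61, C 0, E 159.
C is ranked last by the fewest voters, so C wins.

C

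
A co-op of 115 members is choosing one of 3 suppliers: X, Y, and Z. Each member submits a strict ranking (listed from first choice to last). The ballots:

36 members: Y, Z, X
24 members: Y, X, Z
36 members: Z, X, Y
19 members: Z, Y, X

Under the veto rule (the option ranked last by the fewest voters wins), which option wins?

Last-place votes: X 55, Y 36, Z 24.
Z is ranked last by the fewest voters, so Z wins.

Z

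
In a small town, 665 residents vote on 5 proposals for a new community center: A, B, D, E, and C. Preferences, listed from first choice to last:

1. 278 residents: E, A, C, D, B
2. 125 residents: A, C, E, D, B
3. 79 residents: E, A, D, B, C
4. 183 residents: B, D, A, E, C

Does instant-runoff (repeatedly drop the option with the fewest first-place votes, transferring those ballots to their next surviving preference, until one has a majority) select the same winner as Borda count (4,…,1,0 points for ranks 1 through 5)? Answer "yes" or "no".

Instant-runoff — R1 A 125, B 183, D 0, E 357, C 0 (E winner). Winner: E.
Borda — scores: A 1937, B 811, D 1110, E 1861, C 931. Winner: A.
The two methods disagree.

no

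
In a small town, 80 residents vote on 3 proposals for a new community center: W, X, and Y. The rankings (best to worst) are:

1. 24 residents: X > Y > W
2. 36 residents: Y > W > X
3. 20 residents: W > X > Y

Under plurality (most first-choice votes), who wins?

Y

First-place votes: W 20, X 24, Y 36.
Y has the most first-place votes.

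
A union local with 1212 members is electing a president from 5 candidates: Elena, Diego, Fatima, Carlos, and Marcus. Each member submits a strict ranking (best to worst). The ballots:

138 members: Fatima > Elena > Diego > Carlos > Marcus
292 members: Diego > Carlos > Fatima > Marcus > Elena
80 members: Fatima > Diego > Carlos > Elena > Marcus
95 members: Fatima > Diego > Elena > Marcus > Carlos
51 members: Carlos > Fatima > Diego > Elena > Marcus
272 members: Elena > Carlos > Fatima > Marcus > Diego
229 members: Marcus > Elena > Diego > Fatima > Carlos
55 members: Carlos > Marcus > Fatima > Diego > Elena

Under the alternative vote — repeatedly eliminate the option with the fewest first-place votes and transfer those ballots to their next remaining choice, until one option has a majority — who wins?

Round 1: Elena 272, Diego 292, Fatima 313, Carlos 106, Marcus 229. Eliminate Carlos.
Round 2: Elena 272, Diego 292, Fatima 364, Marcus 284. Eliminate Elena.
Round 3: Diego 292, Fatima 636, Marcus 284. Fatima has a majority.

Fatima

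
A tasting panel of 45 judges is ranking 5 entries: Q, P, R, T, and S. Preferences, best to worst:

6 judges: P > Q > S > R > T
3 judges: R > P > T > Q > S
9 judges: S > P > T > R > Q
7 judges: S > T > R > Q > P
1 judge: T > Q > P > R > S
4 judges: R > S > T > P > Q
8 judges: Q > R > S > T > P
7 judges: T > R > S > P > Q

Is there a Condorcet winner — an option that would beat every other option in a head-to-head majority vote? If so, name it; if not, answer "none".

Checking pairwise contests:
P beats Q 29–16.
R beats P 29–16.
T beats R 24–21.
S beats T 34–11.
R beats S 23–22.
Every option loses at least one head-to-head, so there is no Condorcet winner.

none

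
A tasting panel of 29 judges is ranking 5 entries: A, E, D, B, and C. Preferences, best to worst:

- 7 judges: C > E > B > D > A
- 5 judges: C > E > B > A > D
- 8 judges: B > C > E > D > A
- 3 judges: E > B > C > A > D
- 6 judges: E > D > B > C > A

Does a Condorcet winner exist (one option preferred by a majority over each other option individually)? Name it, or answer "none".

none

Checking pairwise contests:
E beats A 29–0.
C beats E 20–9.
E beats D 29–0.
E beats B 21–8.
B beats C 17–12.
Every option loses at least one head-to-head, so there is no Condorcet winner.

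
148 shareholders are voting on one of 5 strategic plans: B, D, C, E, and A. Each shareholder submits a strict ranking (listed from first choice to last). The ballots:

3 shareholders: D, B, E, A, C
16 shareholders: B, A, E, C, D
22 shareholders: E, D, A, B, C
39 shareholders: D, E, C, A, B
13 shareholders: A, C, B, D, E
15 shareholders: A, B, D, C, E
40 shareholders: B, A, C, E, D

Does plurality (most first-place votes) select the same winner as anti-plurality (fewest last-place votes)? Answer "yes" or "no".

no

Plurality — first-place votes: B 56, D 42, C 0, E 22, A 28. Winner: B.
Anti-plurality — last-place votes: B 39, D 56, C 25, E 28, A 0. Winner: A.
The two methods disagree.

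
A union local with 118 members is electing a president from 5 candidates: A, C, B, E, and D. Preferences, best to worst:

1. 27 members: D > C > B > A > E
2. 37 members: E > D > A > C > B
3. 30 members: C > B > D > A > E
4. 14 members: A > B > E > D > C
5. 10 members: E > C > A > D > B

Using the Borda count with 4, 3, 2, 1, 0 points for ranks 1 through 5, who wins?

A: 27·1 + 37·2 + 30·1 + 14·4 + 10·2 = 207
C: 27·3 + 37·1 + 30·4 + 14·0 + 10·3 = 268
B: 27·2 + 37·0 + 30·3 + 14·3 + 10·0 = 186
E: 27·0 + 37·4 + 30·0 + 14·2 + 10·4 = 216
D: 27·4 + 37·3 + 30·2 + 14·1 + 10·1 = 303
D has the highest Borda score (303).

D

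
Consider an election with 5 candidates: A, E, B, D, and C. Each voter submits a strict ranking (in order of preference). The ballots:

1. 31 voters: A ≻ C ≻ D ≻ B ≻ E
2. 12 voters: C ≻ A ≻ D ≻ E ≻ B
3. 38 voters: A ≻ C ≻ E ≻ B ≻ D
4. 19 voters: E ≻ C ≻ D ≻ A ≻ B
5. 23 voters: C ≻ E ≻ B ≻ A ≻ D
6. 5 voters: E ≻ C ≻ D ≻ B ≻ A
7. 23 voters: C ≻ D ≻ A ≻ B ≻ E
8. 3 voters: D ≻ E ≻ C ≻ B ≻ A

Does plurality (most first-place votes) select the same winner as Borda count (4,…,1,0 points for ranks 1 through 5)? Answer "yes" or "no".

no

Plurality — first-place votes: A 69, E 24, B 0, D 3, C 58. Winner: A.
Borda — scores: A 400, E 262, B 146, D 215, C 517. Winner: C.
The two methods disagree.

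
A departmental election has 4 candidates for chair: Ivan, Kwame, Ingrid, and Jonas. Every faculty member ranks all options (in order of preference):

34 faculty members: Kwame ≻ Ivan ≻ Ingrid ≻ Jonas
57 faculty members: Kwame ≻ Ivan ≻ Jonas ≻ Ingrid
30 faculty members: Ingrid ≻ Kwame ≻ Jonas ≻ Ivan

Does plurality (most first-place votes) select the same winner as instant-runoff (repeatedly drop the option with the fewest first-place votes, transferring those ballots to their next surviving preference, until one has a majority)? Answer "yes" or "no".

yes

Plurality — first-place votes: Ivan 0, Kwame 91, Ingrid 30, Jonas 0. Winner: Kwame.
Instant-runoff — R1 Ivan 0, Kwame 91, Ingrid 30, Jonas 0 (Kwame winner). Winner: Kwame.
The two methods agree.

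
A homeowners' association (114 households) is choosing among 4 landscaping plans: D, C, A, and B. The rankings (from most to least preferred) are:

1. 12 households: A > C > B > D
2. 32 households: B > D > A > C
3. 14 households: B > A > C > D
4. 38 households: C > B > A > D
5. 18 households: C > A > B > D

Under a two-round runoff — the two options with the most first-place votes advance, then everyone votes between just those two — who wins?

Round 1 first-place votes: D 0, C 56, A 12, B 46.
C and B advance.
Runoff: C is preferred to B by 68 voters; B by 46.
C wins the runoff.

C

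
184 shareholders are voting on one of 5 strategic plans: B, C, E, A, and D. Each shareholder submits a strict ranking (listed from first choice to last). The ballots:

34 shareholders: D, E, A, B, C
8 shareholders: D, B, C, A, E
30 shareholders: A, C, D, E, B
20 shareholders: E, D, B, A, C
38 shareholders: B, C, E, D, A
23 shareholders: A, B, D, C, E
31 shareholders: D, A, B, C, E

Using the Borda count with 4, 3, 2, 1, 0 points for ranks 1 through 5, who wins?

B: 34·1 + 8·3 + 30·0 + 20·2 + 38·4 + 23·3 + 31·2 = 381
C: 34·0 + 8·2 + 30·3 + 20·0 + 38·3 + 23·1 + 31·1 = 274
E: 34·3 + 8·0 + 30·1 + 20·4 + 38·2 + 23·0 + 31·0 = 288
A: 34·2 + 8·1 + 30·4 + 20·1 + 38·0 + 23·4 + 31·3 = 401
D: 34·4 + 8·4 + 30·2 + 20·3 + 38·1 + 23·2 + 31·4 = 496
D has the highest Borda score (496).

D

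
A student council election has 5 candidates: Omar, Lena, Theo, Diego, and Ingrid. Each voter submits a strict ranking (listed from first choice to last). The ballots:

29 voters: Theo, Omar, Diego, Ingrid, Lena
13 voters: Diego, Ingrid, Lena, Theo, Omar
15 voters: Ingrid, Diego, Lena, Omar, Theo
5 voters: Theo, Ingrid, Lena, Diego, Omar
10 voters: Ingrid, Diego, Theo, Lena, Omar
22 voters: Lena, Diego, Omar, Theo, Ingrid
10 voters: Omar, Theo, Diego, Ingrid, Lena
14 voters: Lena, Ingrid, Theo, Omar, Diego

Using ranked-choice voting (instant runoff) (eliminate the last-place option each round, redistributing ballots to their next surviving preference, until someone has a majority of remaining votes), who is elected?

Theo

Round 1: Omar 10, Lena 36, Theo 34, Diego 13, Ingrid 25. Eliminate Omar.
Round 2: Lena 36, Theo 44, Diego 13, Ingrid 25. Eliminate Diego.
Round 3: Lena 36, Theo 44, Ingrid 38. Eliminate Lena.
Round 4: Theo 66, Ingrid 52. Theo has a majority.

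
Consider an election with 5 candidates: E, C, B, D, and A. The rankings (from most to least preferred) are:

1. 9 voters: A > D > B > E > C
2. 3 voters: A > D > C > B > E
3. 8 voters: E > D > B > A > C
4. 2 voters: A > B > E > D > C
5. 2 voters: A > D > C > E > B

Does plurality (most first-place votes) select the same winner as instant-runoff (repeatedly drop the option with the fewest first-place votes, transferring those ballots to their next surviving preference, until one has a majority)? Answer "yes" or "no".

yes

Plurality — first-place votes: E 8, C 0, B 0, D 0, A 16. Winner: A.
Instant-runoff — R1 E 8, C 0, B 0, D 0, A 16 (A winner). Winner: A.
The two methods agree.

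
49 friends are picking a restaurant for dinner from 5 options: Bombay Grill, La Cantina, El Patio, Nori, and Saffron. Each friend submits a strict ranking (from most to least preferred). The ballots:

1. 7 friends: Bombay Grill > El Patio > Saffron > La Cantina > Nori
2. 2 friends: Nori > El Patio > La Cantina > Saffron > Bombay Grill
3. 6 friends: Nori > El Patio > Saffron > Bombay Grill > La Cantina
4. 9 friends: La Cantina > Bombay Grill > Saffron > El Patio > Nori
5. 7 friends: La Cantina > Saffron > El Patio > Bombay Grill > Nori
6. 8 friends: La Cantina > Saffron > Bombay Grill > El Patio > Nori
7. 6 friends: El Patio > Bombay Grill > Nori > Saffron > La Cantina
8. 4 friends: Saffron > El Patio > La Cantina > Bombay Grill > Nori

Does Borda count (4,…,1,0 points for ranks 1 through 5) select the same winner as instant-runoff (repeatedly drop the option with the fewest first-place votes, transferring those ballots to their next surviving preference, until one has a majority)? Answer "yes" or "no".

no

Borda — scores: Bombay Grill 106, La Cantina 115, El Patio 112, Nori 44, Saffron 113. Winner: La Cantina.
Instant-runoff — R1 Bombay Grill 7, La Cantina 24, El Patio 6, Nori 8, Saffron 4 (Saffron out); R2 Bombay Grill 7, La Cantina 24, El Patio 10, Nori 8 (Bombay Grill out); R3 La Cantina 24, El Patio 17, Nori 8 (Nori out); R4 La Cantina 24, El Patio 25 (El Patio winner). Winner: El Patio.
The two methods disagree.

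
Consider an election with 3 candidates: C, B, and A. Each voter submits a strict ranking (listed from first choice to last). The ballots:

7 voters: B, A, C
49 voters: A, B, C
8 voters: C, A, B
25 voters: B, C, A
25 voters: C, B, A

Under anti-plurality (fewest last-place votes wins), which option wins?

B

Last-place votes: C 56, B 8, A 50.
B is ranked last by the fewest voters, so B wins.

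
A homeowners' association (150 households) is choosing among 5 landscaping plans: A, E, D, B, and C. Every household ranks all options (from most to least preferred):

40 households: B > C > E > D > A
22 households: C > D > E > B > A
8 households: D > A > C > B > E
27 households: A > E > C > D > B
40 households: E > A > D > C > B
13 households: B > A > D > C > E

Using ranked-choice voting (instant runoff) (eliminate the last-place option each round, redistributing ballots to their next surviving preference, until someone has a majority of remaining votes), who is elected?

Round 1: A 27, E 40, D 8, B 53, C 22. Eliminate D.
Round 2: A 35, E 40, B 53, C 22. Eliminate C.
Round 3: A 35, E 62, B 53. Eliminate A.
Round 4: E 89, B 61. E has a majority.

E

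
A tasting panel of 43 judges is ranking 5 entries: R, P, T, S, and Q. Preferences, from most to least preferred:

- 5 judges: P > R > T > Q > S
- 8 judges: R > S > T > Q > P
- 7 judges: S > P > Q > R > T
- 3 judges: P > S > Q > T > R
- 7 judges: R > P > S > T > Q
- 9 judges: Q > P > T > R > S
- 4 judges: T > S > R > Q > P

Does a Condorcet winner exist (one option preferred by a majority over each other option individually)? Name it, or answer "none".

P vs R: 24–19 for P.
P vs T: 31–12 for P.
P vs S: 24–19 for P.
P vs Q: 22–21 for P.
P beats every other option head-to-head.

P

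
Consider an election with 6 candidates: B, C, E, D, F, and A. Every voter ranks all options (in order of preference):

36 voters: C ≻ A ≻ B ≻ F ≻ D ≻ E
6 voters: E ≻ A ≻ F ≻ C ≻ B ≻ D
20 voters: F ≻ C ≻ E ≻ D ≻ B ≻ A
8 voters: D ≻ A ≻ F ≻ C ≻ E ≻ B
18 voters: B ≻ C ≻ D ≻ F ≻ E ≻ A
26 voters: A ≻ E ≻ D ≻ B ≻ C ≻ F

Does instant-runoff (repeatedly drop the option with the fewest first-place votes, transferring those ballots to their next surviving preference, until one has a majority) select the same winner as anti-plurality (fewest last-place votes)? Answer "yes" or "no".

Instant-runoff — R1 B 18, C 36, E 6, D 8, F 20, A 26 (E out); R2 B 18, C 36, D 8, F 20, A 32 (D out); R3 B 18, C 36, F 20, A 40 (B out); R4 C 54, F 20, A 40 (F out); R5 C 74, A 40 (C winner). Winner: C.
Anti-plurality — last-place votes: B 8, C 0, E 36, D 6, F 26, A 38. Winner: C.
The two methods agree.

yes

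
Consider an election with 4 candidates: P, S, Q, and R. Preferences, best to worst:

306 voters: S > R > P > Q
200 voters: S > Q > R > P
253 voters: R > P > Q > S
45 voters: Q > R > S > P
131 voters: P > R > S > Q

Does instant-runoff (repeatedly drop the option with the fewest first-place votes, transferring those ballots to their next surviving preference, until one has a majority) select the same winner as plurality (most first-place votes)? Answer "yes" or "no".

yes

Instant-runoff — R1 P 131, S 506, Q 45, R 253 (S winner). Winner: S.
Plurality — first-place votes: P 131, S 506, Q 45, R 253. Winner: S.
The two methods agree.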